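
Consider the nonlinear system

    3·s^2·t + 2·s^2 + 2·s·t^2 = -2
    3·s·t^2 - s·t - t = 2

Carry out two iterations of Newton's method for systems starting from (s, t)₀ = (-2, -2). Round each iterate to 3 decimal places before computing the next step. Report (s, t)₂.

(2.907, -1.358)

At (-2, -2): F = (-30.000, -28.000).
Jacobian J = [[6·s·t + 4·s + 2·t^2, 3·s^2 + 4·s·t], [3·t^2 - t, 6·s·t - s - 1]].
At the point, J = [[24.000, 28.000], [14.000, 25.000]] (det J = 208.000).
Solving J·Δ = −F gives Δ = (-0.163, 1.212).
Then the next iterate is (s, t)₁ = (-2.163, -0.788).
Round to (-2.163, -0.788) and repeat: F = (-2.38920, -6.94575), J = [[2.81655, 20.85348], [2.65083, 11.38966]].
Δ = (5.070, -0.570), so (s, t)₂ = (2.907, -1.358).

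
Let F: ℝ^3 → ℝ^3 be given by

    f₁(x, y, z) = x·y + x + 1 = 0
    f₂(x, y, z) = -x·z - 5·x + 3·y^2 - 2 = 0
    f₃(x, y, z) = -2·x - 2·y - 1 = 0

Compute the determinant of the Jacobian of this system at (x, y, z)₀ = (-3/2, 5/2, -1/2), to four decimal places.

15.0000

J = [[y + 1, x, 0], [-z - 5, 6·y, -x], [-2, -2, 0]].
At the point, J = [[3.5000, -1.5000, 0.0000], [-4.5000, 15.0000, 1.5000], [-2.0000, -2.0000, 0.0000]].
det J = 15.0000.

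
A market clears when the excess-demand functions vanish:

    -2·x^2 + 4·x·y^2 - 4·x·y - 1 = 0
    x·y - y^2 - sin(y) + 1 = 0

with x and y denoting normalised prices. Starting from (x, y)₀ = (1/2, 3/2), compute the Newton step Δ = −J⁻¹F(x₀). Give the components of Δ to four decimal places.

(0.6989, -0.1747)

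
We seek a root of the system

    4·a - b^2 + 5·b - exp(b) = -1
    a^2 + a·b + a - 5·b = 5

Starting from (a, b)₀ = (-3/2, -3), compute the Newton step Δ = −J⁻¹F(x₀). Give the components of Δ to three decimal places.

At (-3/2, -3): F = (-29.04979, 15.250).
Jacobian J = [[4, -2·b - exp(b) + 5], [2·a + b + 1, a - 5]].
At the point, J = [[4.000, 10.95021], [-5.000, -6.500]] (det J = 28.75106).
Solving J·Δ = −F gives Δ = (-0.759, 2.930).

(-0.759, 2.930)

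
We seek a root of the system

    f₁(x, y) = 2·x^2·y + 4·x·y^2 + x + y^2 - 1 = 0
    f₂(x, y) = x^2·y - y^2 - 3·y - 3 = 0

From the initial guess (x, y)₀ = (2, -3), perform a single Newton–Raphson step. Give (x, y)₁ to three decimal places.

At (2, -3): F = (58.000, -15.000).
Jacobian J = [[4·x·y + 4·y^2 + 1, 2·x^2 + 8·x·y + 2·y], [2·x·y, x^2 - 2·y - 3]].
At the point, J = [[13.000, -46.000], [-12.000, 7.000]] (det J = -461.000).
Solving J·Δ = −F gives Δ = (-0.616, 1.087).
Then the next iterate is (x, y)₁ = (1.384, -1.913).

(1.384, -1.913)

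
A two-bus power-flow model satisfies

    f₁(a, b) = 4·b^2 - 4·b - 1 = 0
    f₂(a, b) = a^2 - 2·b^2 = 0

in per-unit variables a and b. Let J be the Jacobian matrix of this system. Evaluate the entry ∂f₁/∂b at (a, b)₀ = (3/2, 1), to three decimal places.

4.000

∂f₁/∂b = 8·b - 4.
At (3/2, 1) this is 4.000.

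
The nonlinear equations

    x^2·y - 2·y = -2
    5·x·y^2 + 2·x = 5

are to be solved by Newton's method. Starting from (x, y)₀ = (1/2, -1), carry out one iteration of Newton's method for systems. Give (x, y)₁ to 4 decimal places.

At (1/2, -1): F = (3.7500, -1.5000).
Jacobian J = [[2·x·y, x^2 - 2], [5·y^2 + 2, 10·x·y]].
At the point, J = [[-1.0000, -1.7500], [7.0000, -5.0000]] (det J = 17.2500).
Solving J·Δ = −F gives Δ = (1.2391, 1.4348).
Then the next iterate is (x, y)₁ = (1.7391, 0.4348).

(1.7391, 0.4348)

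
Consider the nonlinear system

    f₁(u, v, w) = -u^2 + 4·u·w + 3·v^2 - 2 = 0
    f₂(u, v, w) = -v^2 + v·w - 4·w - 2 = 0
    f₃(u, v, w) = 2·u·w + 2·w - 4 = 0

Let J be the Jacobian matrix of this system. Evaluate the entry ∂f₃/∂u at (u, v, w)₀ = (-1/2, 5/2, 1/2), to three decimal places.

∂f₃/∂u = 2·w.
At (-1/2, 5/2, 1/2) this is 1.000.

1.000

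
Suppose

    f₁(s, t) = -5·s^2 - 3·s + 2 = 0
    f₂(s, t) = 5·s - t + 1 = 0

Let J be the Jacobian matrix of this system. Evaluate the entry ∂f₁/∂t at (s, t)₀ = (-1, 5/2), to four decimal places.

∂f₁/∂t = 0.
At (-1, 5/2) this is 0.0000.

0.0000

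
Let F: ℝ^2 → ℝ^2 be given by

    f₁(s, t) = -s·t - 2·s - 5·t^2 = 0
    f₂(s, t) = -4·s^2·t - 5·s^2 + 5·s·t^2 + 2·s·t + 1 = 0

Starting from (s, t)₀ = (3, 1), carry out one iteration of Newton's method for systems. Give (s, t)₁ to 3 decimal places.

(1.745, 0.213)

At (3, 1): F = (-14.000, -59.000).
Jacobian J = [[-t - 2, -s - 10·t], [-8·s·t - 10·s + 5·t^2 + 2·t, -4·s^2 + 10·s·t + 2·s]].
At the point, J = [[-3.000, -13.000], [-47.000, 0.000]] (det J = -611.000).
Solving J·Δ = −F gives Δ = (-1.255, -0.787).
Then the next iterate is (s, t)₁ = (1.745, 0.213).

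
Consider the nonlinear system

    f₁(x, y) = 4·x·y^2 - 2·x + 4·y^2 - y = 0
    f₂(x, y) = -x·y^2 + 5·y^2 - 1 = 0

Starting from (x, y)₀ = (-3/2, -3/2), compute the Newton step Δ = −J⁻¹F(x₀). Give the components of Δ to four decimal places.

(-0.5439, 0.7615)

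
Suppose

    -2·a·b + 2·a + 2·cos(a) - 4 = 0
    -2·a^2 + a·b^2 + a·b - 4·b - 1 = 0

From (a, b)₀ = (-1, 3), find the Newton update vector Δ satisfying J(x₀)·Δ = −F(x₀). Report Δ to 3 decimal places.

At (-1, 3): F = (1.08060, -27.000).
Jacobian J = [[-2·b - 2·sin(a) + 2, -2·a], [-4·a + b^2 + b, 2·a·b + a - 4]].
At the point, J = [[-2.31706, 2.000], [16.000, -11.000]] (det J = -6.51236).
Solving J·Δ = −F gives Δ = (6.467, 6.952).

(6.467, 6.952)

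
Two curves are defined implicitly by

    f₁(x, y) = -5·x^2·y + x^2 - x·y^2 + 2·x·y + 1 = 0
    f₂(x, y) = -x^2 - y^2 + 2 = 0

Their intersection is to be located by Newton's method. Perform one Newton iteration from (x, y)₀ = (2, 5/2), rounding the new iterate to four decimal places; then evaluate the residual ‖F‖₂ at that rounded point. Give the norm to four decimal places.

10.5867

At (2, 5/2): F = (-47.5000, -8.2500).
Jacobian J = [[-10·x·y + 2·x - y^2 + 2·y, -5·x^2 - 2·x·y + 2·x], [-2·x, -2·y]].
At the point, J = [[-47.2500, -26.0000], [-4.0000, -5.0000]] (det J = 132.2500).
Solving J·Δ = −F gives Δ = (-0.1739, -1.5109).
Then the next iterate is (x, y)₁ = (1.8261, 0.9891).
Re-evaluating at (1.8261, 0.9891): F = (-10.330944, -2.312960), so ‖F‖₂ = 10.5867.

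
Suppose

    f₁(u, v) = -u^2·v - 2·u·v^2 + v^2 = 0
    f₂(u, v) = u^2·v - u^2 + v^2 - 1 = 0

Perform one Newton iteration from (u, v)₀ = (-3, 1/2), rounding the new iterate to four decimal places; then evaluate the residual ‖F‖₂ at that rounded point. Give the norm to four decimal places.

At (-3, 1/2): F = (-2.7500, -5.2500).
Jacobian J = [[-2·u·v - 2·v^2, -u^2 - 4·u·v + 2·v], [2·u·v - 2·u, u^2 + 2·v]].
At the point, J = [[2.5000, -2.0000], [3.0000, 10.0000]] (det J = 31.0000).
Solving J·Δ = −F gives Δ = (1.2258, 0.1573).
Then the next iterate is (u, v)₁ = (-1.7742, 0.6573).
Re-evaluating at (-1.7742, 0.6573): F = (-0.103934, -1.646703), so ‖F‖₂ = 1.6500.

1.6500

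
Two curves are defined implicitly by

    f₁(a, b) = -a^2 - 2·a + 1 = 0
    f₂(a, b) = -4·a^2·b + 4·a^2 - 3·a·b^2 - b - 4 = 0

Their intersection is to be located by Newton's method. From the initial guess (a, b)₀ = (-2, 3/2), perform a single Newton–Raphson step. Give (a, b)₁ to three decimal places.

(-2.500, 2.125)

At (-2, 3/2): F = (1.000, 0.000).
Jacobian J = [[-2·a - 2, 0], [-8·a·b + 8·a - 3·b^2, -4·a^2 - 6·a·b - 1]].
At the point, J = [[2.000, 0.000], [1.250, 1.000]] (det J = 2.000).
Solving J·Δ = −F gives Δ = (-0.500, 0.625).
Then the next iterate is (a, b)₁ = (-2.500, 2.125).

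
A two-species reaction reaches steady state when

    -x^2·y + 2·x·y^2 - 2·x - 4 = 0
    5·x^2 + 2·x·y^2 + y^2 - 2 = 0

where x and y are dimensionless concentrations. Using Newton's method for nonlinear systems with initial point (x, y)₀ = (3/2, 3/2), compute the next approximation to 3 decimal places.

At (3/2, 3/2): F = (-3.625, 18.250).
Jacobian J = [[-2·x·y + 2·y^2 - 2, -x^2 + 4·x·y], [10·x + 2·y^2, 4·x·y + 2·y]].
At the point, J = [[-2.000, 6.750], [19.500, 12.000]] (det J = -155.625).
Solving J·Δ = −F gives Δ = (-1.071, 0.220).
Then the next iterate is (x, y)₁ = (0.429, 1.720).

(0.429, 1.720)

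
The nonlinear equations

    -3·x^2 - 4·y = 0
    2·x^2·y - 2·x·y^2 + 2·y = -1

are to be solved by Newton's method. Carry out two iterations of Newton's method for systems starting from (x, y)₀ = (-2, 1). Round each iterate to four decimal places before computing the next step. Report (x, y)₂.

(0.5367, 0.9394)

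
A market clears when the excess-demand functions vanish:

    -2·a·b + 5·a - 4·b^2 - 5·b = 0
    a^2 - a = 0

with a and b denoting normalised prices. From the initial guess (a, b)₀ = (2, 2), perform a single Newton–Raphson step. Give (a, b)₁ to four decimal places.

At (2, 2): F = (-24.0000, 2.0000).
Jacobian J = [[-2·b + 5, -2·a - 8·b - 5], [2·a - 1, 0]].
At the point, J = [[1.0000, -25.0000], [3.0000, 0.0000]] (det J = 75.0000).
Solving J·Δ = −F gives Δ = (-0.6667, -0.9867).
Then the next iterate is (a, b)₁ = (1.3333, 1.0133).

(1.3333, 1.0133)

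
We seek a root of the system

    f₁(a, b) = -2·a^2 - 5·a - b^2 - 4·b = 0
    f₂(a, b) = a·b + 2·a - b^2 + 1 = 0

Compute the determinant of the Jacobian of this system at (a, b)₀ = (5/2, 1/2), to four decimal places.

-10.0000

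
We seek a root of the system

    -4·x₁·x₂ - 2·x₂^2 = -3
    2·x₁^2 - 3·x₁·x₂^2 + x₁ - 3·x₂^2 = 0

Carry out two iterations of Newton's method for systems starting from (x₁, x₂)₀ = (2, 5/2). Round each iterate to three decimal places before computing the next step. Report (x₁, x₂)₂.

(1.176, 0.321)

At (2, 5/2): F = (-29.500, -46.250).
Jacobian J = [[-4·x₂, -4·x₁ - 4·x₂], [4·x₁ - 3·x₂^2 + 1, -6·x₁·x₂ - 6·x₂]].
At the point, J = [[-10.000, -18.000], [-9.750, -45.000]] (det J = 274.500).
Solving J·Δ = −F gives Δ = (-1.803, -0.637).
Then the next iterate is (x₁, x₂)₁ = (0.197, 1.863).
Round to (0.197, 1.863) and repeat: F = (-5.40958, -12.18891), J = [[-7.452, -8.240], [-8.62431, -13.38007]].
Δ = (0.979, -1.542), so (x₁, x₂)₂ = (1.176, 0.321).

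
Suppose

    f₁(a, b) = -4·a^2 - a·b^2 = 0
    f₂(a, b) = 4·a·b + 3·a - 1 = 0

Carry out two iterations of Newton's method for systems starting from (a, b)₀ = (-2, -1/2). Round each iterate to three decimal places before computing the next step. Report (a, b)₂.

(-0.610, -0.991)

At (-2, -1/2): F = (-15.500, -3.000).
Jacobian J = [[-8·a - b^2, -2·a·b], [4·b + 3, 4·a]].
At the point, J = [[15.750, -2.000], [1.000, -8.000]] (det J = -124.000).
Solving J·Δ = −F gives Δ = (0.952, -0.256).
Then the next iterate is (a, b)₁ = (-1.048, -0.756).
Round to (-1.048, -0.756) and repeat: F = (-3.79425, -0.97485), J = [[7.81246, -1.58458], [-0.024, -4.192]].
Δ = (0.438, -0.235), so (a, b)₂ = (-0.610, -0.991).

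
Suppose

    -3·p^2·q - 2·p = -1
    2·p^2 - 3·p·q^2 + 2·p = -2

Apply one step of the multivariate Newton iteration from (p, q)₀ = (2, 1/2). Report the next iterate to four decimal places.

(0.7170, 0.6053)

At (2, 1/2): F = (-9.0000, 12.5000).
Jacobian J = [[-6·p·q - 2, -3·p^2], [4·p - 3·q^2 + 2, -6·p·q]].
At the point, J = [[-8.0000, -12.0000], [9.2500, -6.0000]] (det J = 159.0000).
Solving J·Δ = −F gives Δ = (-1.2830, 0.1053).
Then the next iterate is (p, q)₁ = (0.7170, 0.6053).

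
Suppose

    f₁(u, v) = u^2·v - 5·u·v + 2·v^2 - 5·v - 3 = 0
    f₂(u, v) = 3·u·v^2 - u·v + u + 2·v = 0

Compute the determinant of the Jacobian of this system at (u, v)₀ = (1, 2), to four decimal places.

-67.0000

J = [[2·u·v - 5·v, u^2 - 5·u + 4·v - 5], [3·v^2 - v + 1, 6·u·v - u + 2]].
At the point, J = [[-6.0000, -1.0000], [11.0000, 13.0000]].
det J = -67.0000.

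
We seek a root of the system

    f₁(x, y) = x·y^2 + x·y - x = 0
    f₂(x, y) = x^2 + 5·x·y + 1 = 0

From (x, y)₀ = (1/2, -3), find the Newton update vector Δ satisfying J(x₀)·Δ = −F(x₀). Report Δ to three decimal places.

At (1/2, -3): F = (2.500, -6.250).
Jacobian J = [[y^2 + y - 1, 2·x·y + x], [2·x + 5·y, 5·x]].
At the point, J = [[5.000, -2.500], [-14.000, 2.500]] (det J = -22.500).
Solving J·Δ = −F gives Δ = (-0.417, 0.167).

(-0.417, 0.167)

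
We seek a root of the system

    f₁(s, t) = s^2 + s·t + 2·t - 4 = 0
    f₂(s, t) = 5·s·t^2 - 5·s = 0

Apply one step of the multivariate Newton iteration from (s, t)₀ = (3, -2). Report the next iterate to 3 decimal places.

(3.238, -1.190)

At (3, -2): F = (-5.000, 45.000).
Jacobian J = [[2·s + t, s + 2], [5·t^2 - 5, 10·s·t]].
At the point, J = [[4.000, 5.000], [15.000, -60.000]] (det J = -315.000).
Solving J·Δ = −F gives Δ = (0.238, 0.810).
Then the next iterate is (s, t)₁ = (3.238, -1.190).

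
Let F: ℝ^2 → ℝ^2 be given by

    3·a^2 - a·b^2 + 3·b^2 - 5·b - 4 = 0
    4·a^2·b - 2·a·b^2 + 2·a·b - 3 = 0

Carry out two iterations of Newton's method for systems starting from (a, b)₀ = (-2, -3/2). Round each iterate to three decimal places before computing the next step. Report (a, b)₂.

At (-2, -3/2): F = (26.750, -12.000).
Jacobian J = [[6·a - b^2, -2·a·b + 6·b - 5], [8·a·b - 2·b^2 + 2·b, 4·a^2 - 4·a·b + 2·a]].
At the point, J = [[-14.250, -20.000], [16.500, 0.000]] (det J = 330.000).
Solving J·Δ = −F gives Δ = (0.727, 0.819).
Then the next iterate is (a, b)₁ = (-1.273, -0.681).
Round to (-1.273, -0.681) and repeat: F = (6.24824, -4.49976), J = [[-8.10176, -10.81983], [4.64578, 0.46846]].
Δ = (0.985, -0.160), so (a, b)₂ = (-0.288, -0.841).

(-0.288, -0.841)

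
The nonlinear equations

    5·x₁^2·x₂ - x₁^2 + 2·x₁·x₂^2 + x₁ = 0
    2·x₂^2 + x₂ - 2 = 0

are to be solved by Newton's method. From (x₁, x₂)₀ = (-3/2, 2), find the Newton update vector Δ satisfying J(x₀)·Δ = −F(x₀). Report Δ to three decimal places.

(0.412, -0.889)

At (-3/2, 2): F = (6.750, 8.000).
Jacobian J = [[10·x₁·x₂ - 2·x₁ + 2·x₂^2 + 1, 5·x₁^2 + 4·x₁·x₂], [0, 4·x₂ + 1]].
At the point, J = [[-18.000, -0.750], [0.000, 9.000]] (det J = -162.000).
Solving J·Δ = −F gives Δ = (0.412, -0.889).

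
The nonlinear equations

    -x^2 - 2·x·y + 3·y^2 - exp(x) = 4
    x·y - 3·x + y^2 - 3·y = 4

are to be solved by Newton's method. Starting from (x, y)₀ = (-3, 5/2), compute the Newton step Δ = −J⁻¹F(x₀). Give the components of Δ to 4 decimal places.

(-6.0786, -0.7107)

At (-3, 5/2): F = (20.700213, -3.7500).
Jacobian J = [[-2·x - 2·y - exp(x), -2·x + 6·y], [y - 3, x + 2·y - 3]].
At the point, J = [[0.950213, 21.0000], [-0.5000, -1.0000]] (det J = 9.549787).
Solving J·Δ = −F gives Δ = (-6.0786, -0.7107).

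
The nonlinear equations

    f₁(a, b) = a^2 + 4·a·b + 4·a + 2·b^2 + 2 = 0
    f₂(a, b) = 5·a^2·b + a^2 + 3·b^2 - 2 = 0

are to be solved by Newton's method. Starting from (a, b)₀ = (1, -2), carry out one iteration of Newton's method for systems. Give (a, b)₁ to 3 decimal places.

(0.224, 0.138)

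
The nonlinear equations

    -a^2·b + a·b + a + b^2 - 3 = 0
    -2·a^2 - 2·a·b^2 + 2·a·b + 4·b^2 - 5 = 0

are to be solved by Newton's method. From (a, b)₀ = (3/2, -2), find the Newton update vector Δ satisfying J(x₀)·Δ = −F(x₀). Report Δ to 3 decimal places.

(-0.648, 0.160)

At (3/2, -2): F = (4.000, -11.500).
Jacobian J = [[-2·a·b + b + 1, -a^2 + a + 2·b], [-4·a - 2·b^2 + 2·b, -4·a·b + 2·a + 8·b]].
At the point, J = [[5.000, -4.750], [-18.000, -1.000]] (det J = -90.500).
Solving J·Δ = −F gives Δ = (-0.648, 0.160).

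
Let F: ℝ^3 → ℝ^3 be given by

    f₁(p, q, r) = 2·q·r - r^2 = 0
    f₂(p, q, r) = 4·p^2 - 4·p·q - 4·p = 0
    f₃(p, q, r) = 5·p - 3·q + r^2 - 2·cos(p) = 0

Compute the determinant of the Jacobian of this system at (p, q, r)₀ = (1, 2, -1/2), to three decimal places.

197.659

J = [[0, 2·r, 2·q - 2·r], [8·p - 4·q - 4, -4·p, 0], [2·sin(p) + 5, -3, 2·r]].
At the point, J = [[0.000, -1.000, 5.000], [-4.000, -4.000, 0.000], [6.68294, -3.000, -1.000]].
det J = 197.659.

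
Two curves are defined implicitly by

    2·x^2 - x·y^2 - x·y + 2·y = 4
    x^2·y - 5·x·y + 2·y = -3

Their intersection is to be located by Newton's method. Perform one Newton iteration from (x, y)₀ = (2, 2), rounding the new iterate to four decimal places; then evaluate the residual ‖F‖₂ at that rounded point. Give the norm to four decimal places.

2.3659

At (2, 2): F = (-4.0000, -5.0000).
Jacobian J = [[4·x - y^2 - y, -2·x·y - x + 2], [2·x·y - 5·y, x^2 - 5·x + 2]].
At the point, J = [[2.0000, -8.0000], [-2.0000, -4.0000]] (det J = -24.0000).
Solving J·Δ = −F gives Δ = (-1.0000, -0.7500).
Then the next iterate is (x, y)₁ = (1.0000, 1.2500).
Re-evaluating at (1.0000, 1.2500): F = (-2.3125, 0.5000), so ‖F‖₂ = 2.3659.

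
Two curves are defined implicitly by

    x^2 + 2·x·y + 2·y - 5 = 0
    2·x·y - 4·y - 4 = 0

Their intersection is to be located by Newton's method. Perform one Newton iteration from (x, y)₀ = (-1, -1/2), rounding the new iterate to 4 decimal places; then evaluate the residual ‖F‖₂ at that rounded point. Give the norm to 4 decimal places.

At (-1, -1/2): F = (-4.0000, -1.0000).
Jacobian J = [[2·x + 2·y, 2·x + 2], [2·y, 2·x - 4]].
At the point, J = [[-3.0000, 0.0000], [-1.0000, -6.0000]] (det J = 18.0000).
Solving J·Δ = −F gives Δ = (-1.3333, 0.0556).
Then the next iterate is (x, y)₁ = (-2.3333, -0.4444).
Re-evaluating at (-2.3333, -0.4444): F = (1.629326, -0.148563), so ‖F‖₂ = 1.6361.

1.6361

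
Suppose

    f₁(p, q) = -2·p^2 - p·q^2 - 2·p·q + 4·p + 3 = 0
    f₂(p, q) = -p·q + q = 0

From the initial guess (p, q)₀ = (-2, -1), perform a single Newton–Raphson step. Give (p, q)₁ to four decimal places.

(-0.8462, -0.3846)

At (-2, -1): F = (-15.0000, -3.0000).
Jacobian J = [[-4·p - q^2 - 2·q + 4, -2·p·q - 2·p], [-q, -p + 1]].
At the point, J = [[13.0000, 0.0000], [1.0000, 3.0000]] (det J = 39.0000).
Solving J·Δ = −F gives Δ = (1.1538, 0.6154).
Then the next iterate is (p, q)₁ = (-0.8462, -0.3846).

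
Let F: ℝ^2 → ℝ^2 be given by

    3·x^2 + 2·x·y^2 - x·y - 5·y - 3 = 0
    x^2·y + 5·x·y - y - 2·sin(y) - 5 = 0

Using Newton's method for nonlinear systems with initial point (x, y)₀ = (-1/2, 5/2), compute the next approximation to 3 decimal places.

At (-1/2, 5/2): F = (-19.750, -14.32194).
Jacobian J = [[6·x + 2·y^2 - y, 4·x·y - x - 5], [2·x·y + 5·y, x^2 + 5·x - 2·cos(y) - 1]].
At the point, J = [[7.000, -9.500], [10.000, -1.64771]] (det J = 83.46601).
Solving J·Δ = −F gives Δ = (1.240, -1.165).
Then the next iterate is (x, y)₁ = (0.740, 1.335).

(0.740, 1.335)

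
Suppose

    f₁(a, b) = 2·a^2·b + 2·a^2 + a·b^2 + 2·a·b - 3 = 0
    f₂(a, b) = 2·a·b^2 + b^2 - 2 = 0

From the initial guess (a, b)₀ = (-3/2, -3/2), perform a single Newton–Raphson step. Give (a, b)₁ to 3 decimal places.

(-0.444, -1.208)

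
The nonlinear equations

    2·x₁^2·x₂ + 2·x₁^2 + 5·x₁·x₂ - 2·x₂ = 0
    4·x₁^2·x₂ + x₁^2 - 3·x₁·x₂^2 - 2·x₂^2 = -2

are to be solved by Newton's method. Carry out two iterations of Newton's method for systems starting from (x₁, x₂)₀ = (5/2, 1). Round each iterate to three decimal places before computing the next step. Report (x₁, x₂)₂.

At (5/2, 1): F = (35.500, 23.750).
Jacobian J = [[4·x₁·x₂ + 4·x₁ + 5·x₂, 2·x₁^2 + 5·x₁ - 2], [8·x₁·x₂ + 2·x₁ - 3·x₂^2, 4·x₁^2 - 6·x₁·x₂ - 4·x₂]].
At the point, J = [[25.000, 23.000], [22.000, 6.000]] (det J = -356.000).
Solving J·Δ = −F gives Δ = (-0.936, -0.526).
Then the next iterate is (x₁, x₂)₁ = (1.564, 0.474).
Round to (1.564, 0.474) and repeat: F = (9.96977, 7.58036), J = [[11.59134, 10.71219], [8.38466, 3.44037]].
Δ = (-0.939, 0.086), so (x₁, x₂)₂ = (0.625, 0.560).

(0.625, 0.560)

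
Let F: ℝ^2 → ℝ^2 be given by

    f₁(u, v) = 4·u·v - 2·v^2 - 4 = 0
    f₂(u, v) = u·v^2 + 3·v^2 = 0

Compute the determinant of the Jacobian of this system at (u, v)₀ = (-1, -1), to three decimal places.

16.000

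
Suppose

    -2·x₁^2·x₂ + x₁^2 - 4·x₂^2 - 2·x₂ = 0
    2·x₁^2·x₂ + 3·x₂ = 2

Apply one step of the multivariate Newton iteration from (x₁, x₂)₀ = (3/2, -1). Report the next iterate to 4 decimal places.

(0.8480, -0.2549)

At (3/2, -1): F = (4.7500, -9.5000).
Jacobian J = [[-4·x₁·x₂ + 2·x₁, -2·x₁^2 - 8·x₂ - 2], [4·x₁·x₂, 2·x₁^2 + 3]].
At the point, J = [[9.0000, 1.5000], [-6.0000, 7.5000]] (det J = 76.5000).
Solving J·Δ = −F gives Δ = (-0.6520, 0.7451).
Then the next iterate is (x₁, x₂)₁ = (0.8480, -0.2549).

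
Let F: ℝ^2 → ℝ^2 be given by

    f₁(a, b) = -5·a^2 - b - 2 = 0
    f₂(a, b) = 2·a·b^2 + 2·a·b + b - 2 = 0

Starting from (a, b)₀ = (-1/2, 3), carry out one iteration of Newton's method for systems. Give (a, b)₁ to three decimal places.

At (-1/2, 3): F = (-6.250, -11.000).
Jacobian J = [[-10·a, -1], [2·b^2 + 2·b, 4·a·b + 2·a + 1]].
At the point, J = [[5.000, -1.000], [24.000, -6.000]] (det J = -6.000).
Solving J·Δ = −F gives Δ = (4.417, 15.833).
Then the next iterate is (a, b)₁ = (3.917, 18.833).

(3.917, 18.833)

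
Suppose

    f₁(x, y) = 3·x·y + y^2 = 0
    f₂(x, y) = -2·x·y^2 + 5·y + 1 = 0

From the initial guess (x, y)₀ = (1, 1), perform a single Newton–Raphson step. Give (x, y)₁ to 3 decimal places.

At (1, 1): F = (4.000, 4.000).
Jacobian J = [[3·y, 3·x + 2·y], [-2·y^2, -4·x·y + 5]].
At the point, J = [[3.000, 5.000], [-2.000, 1.000]] (det J = 13.000).
Solving J·Δ = −F gives Δ = (1.231, -1.538).
Then the next iterate is (x, y)₁ = (2.231, -0.538).

(2.231, -0.538)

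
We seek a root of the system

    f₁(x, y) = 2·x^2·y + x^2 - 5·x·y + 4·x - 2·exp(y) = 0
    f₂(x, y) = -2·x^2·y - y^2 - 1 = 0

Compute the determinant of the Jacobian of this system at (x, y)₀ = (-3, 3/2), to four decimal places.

144.8408

J = [[4·x·y + 2·x - 5·y + 4, 2·x^2 - 5·x - 2·exp(y)], [-4·x·y, -2·x^2 - 2·y]].
At the point, J = [[-27.5000, 24.036622], [18.0000, -21.0000]].
det J = 144.8408.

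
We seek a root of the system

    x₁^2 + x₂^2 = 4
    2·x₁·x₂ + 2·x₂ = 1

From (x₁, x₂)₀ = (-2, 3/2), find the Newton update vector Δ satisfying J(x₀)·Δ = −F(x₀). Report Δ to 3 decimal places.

(7.500, 9.250)

At (-2, 3/2): F = (2.250, -4.000).
Jacobian J = [[2·x₁, 2·x₂], [2·x₂, 2·x₁ + 2]].
At the point, J = [[-4.000, 3.000], [3.000, -2.000]] (det J = -1.000).
Solving J·Δ = −F gives Δ = (7.500, 9.250).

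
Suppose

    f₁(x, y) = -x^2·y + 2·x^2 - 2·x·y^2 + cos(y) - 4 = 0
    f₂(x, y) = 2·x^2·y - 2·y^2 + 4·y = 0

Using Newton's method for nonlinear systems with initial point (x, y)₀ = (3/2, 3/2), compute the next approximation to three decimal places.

At (3/2, 3/2): F = (-9.55426, 8.250).
Jacobian J = [[-2·x·y + 4·x - 2·y^2, -x^2 - 4·x·y - sin(y)], [4·x·y, 2·x^2 - 4·y + 4]].
At the point, J = [[-3.000, -12.24749], [9.000, 2.500]] (det J = 102.72745).
Solving J·Δ = −F gives Δ = (-0.751, -0.596).
Then the next iterate is (x, y)₁ = (0.749, 0.904).

(0.749, 0.904)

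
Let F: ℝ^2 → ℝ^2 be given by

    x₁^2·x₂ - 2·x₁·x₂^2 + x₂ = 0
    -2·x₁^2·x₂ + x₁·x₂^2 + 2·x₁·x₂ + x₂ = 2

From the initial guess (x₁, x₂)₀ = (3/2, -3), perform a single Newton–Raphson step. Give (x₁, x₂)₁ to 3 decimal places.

(1.884, -0.783)

At (3/2, -3): F = (-36.750, 13.000).
Jacobian J = [[2·x₁·x₂ - 2·x₂^2, x₁^2 - 4·x₁·x₂ + 1], [-4·x₁·x₂ + x₂^2 + 2·x₂, -2·x₁^2 + 2·x₁·x₂ + 2·x₁ + 1]].
At the point, J = [[-27.000, 21.250], [21.000, -9.500]] (det J = -189.750).
Solving J·Δ = −F gives Δ = (0.384, 2.217).
Then the next iterate is (x₁, x₂)₁ = (1.884, -0.783).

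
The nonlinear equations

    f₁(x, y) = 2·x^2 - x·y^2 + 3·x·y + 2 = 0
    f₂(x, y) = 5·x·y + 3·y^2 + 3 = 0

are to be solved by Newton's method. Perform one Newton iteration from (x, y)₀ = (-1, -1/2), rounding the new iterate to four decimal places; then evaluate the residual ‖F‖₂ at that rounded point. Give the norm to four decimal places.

3.5962

At (-1, -1/2): F = (5.7500, 6.2500).
Jacobian J = [[4·x - y^2 + 3·y, -2·x·y + 3·x], [5·y, 5·x + 6·y]].
At the point, J = [[-5.7500, -4.0000], [-2.5000, -8.0000]] (det J = 36.0000).
Solving J·Δ = −F gives Δ = (0.5833, 0.5990).
Then the next iterate is (x, y)₁ = (-0.4167, 0.0990).
Re-evaluating at (-0.4167, 0.0990): F = (2.227602, 2.823136), so ‖F‖₂ = 3.5962.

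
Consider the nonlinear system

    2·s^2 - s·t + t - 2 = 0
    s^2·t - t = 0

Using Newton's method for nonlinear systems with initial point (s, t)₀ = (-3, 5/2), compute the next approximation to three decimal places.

At (-3, 5/2): F = (26.000, 20.000).
Jacobian J = [[4·s - t, -s + 1], [2·s·t, s^2 - 1]].
At the point, J = [[-14.500, 4.000], [-15.000, 8.000]] (det J = -56.000).
Solving J·Δ = −F gives Δ = (2.286, 1.786).
Then the next iterate is (s, t)₁ = (-0.714, 4.286).

(-0.714, 4.286)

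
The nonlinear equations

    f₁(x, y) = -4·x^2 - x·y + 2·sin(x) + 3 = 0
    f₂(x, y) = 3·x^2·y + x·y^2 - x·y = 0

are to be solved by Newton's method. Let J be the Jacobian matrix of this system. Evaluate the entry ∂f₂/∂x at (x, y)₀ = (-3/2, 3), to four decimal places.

∂f₂/∂x = 6·x·y + y^2 - y.
At (-3/2, 3) this is -21.0000.

-21.0000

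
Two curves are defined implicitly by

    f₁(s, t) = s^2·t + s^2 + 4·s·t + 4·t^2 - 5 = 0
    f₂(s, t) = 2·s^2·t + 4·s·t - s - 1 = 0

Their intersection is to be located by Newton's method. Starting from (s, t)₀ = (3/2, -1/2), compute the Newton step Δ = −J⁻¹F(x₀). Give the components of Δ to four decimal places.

(1.4198, 1.5494)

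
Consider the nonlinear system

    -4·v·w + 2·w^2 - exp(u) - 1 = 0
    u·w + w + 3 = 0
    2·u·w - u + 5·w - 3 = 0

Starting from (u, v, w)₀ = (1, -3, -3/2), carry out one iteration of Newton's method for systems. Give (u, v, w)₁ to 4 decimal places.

(12.6000, -3.5749, 7.2000)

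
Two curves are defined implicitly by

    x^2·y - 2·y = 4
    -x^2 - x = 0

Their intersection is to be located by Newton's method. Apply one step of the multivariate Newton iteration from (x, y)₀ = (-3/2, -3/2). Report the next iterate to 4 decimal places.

(-1.1250, 9.2500)

At (-3/2, -3/2): F = (-4.3750, -0.7500).
Jacobian J = [[2·x·y, x^2 - 2], [-2·x - 1, 0]].
At the point, J = [[4.5000, 0.2500], [2.0000, 0.0000]] (det J = -0.5000).
Solving J·Δ = −F gives Δ = (0.3750, 10.7500).
Then the next iterate is (x, y)₁ = (-1.1250, 9.2500).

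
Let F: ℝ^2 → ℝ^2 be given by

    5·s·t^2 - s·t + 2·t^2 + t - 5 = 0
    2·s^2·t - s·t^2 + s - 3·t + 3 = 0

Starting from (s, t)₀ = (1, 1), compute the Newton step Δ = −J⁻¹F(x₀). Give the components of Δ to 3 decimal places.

At (1, 1): F = (2.000, 2.000).
Jacobian J = [[5·t^2 - t, 10·s·t - s + 4·t + 1], [4·s·t - t^2 + 1, 2·s^2 - 2·s·t - 3]].
At the point, J = [[4.000, 14.000], [4.000, -3.000]] (det J = -68.000).
Solving J·Δ = −F gives Δ = (-0.500, 0.000).

(-0.500, 0.000)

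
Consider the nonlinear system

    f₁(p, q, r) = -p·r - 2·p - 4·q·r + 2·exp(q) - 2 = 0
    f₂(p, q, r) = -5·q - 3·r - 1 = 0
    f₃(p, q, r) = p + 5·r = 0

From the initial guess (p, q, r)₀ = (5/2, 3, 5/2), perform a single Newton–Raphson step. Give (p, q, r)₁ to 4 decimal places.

At (5/2, 3, 5/2): F = (-3.078926, -23.5000, 15.0000).
Jacobian J = [[-r - 2, -4·r + 2·exp(q), -p - 4·q], [0, -5, -3], [1, 0, 5]].
At the point, J = [[-4.5000, 30.171074, -14.5000], [0.0000, -5.0000, -3.0000], [1.0000, 0.0000, 5.0000]] (det J = -50.513222).
Solving J·Δ = −F gives Δ = (23.2984, -0.1042, -7.6597).
Then the next iterate is (p, q, r)₁ = (25.7984, 2.8958, -5.1597).

(25.7984, 2.8958, -5.1597)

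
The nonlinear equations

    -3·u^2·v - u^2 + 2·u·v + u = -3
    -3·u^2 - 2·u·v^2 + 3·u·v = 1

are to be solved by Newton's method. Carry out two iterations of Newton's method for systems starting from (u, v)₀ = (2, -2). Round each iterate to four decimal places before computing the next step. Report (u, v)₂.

(1.0741, 0.1524)

At (2, -2): F = (17.0000, -41.0000).
Jacobian J = [[-6·u·v - 2·u + 2·v + 1, -3·u^2 + 2·u], [-6·u - 2·v^2 + 3·v, -4·u·v + 3·u]].
At the point, J = [[17.0000, -8.0000], [-26.0000, 22.0000]] (det J = 166.0000).
Solving J·Δ = −F gives Δ = (-0.2771, 1.5361).
Then the next iterate is (u, v)₁ = (1.7229, -0.4639).
Round to (1.7229, -0.4639) and repeat: F = (4.287110, -13.044460), J = [[1.421920, -5.459353], [-12.159506, 8.365713]].
Δ = (-0.6488, 0.6163), so (u, v)₂ = (1.0741, 0.1524).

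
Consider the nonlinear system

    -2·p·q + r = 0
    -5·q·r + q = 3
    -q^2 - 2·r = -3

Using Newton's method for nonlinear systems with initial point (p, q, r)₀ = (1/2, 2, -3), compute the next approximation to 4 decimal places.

At (1/2, 2, -3): F = (-5.0000, 29.0000, 5.0000).
Jacobian J = [[-2·q, -2·p, 1], [0, -5·r + 1, -5·q], [0, -2·q, -2]].
At the point, J = [[-4.0000, -1.0000, 1.0000], [0.0000, 16.0000, -10.0000], [0.0000, -4.0000, -2.0000]] (det J = 288.0000).
Solving J·Δ = −F gives Δ = (-0.5417, -0.1111, 2.7222).
Then the next iterate is (p, q, r)₁ = (-0.0417, 1.8889, -0.2778).

(-0.0417, 1.8889, -0.2778)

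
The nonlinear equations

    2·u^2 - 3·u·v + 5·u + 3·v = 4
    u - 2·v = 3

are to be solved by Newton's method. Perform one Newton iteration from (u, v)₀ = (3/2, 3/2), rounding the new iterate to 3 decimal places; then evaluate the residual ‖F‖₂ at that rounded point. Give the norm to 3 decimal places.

9.452

At (3/2, 3/2): F = (5.750, -4.500).
Jacobian J = [[4·u - 3·v + 5, -3·u + 3], [1, -2]].
At the point, J = [[6.500, -1.500], [1.000, -2.000]] (det J = -11.500).
Solving J·Δ = −F gives Δ = (-1.587, -3.043).
Then the next iterate is (u, v)₁ = (-0.087, -1.543).
Re-evaluating at (-0.087, -1.543): F = (-9.45159, -0.001), so ‖F‖₂ = 9.452.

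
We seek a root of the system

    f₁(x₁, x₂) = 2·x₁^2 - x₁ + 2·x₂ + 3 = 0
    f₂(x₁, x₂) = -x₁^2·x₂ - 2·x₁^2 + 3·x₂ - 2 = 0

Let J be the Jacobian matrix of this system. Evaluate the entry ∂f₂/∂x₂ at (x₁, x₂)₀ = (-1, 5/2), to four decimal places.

2.0000

∂f₂/∂x₂ = -x₁^2 + 3.
At (-1, 5/2) this is 2.0000.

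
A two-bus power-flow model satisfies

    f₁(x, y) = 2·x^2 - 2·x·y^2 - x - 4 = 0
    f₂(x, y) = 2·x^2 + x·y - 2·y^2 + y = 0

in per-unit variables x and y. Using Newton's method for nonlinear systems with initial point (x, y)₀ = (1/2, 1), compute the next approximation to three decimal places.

(-0.971, -0.765)

At (1/2, 1): F = (-5.000, 0.000).
Jacobian J = [[4·x - 2·y^2 - 1, -4·x·y], [4·x + y, x - 4·y + 1]].
At the point, J = [[-1.000, -2.000], [3.000, -2.500]] (det J = 8.500).
Solving J·Δ = −F gives Δ = (-1.471, -1.765).
Then the next iterate is (x, y)₁ = (-0.971, -0.765).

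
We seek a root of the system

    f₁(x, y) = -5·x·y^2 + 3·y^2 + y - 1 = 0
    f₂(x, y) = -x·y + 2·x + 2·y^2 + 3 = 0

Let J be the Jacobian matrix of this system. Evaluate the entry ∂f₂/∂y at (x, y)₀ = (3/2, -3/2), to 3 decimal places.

-7.500

∂f₂/∂y = -x + 4·y.
At (3/2, -3/2) this is -7.500.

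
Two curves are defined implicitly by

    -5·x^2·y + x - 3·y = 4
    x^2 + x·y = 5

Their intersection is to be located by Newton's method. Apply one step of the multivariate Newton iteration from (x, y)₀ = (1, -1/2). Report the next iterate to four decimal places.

(2.9444, 1.0833)

At (1, -1/2): F = (1.0000, -4.5000).
Jacobian J = [[-10·x·y + 1, -5·x^2 - 3], [2·x + y, x]].
At the point, J = [[6.0000, -8.0000], [1.5000, 1.0000]] (det J = 18.0000).
Solving J·Δ = −F gives Δ = (1.9444, 1.5833).
Then the next iterate is (x, y)₁ = (2.9444, 1.0833).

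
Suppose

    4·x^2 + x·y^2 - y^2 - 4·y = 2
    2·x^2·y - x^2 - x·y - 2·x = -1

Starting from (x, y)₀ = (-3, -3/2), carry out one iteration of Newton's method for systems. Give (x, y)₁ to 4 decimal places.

At (-3, -3/2): F = (31.0000, -33.5000).
Jacobian J = [[8·x + y^2, 2·x·y - 2·y - 4], [4·x·y - 2·x - y - 2, 2·x^2 - x]].
At the point, J = [[-21.7500, 8.0000], [23.5000, 21.0000]] (det J = -644.7500).
Solving J·Δ = −F gives Δ = (1.4254, 0.0002).
Then the next iterate is (x, y)₁ = (-1.5746, -1.4998).

(-1.5746, -1.4998)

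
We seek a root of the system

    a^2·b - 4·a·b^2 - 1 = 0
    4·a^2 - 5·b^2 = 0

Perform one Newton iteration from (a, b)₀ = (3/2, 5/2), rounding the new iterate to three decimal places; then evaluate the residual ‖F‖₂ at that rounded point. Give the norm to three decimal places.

10.778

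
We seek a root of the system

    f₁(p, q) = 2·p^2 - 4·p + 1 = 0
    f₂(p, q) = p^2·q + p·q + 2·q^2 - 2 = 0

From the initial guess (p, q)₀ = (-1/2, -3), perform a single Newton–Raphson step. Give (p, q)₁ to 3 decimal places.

(0.083, -1.633)

At (-1/2, -3): F = (3.500, 16.750).
Jacobian J = [[4·p - 4, 0], [2·p·q + q, p^2 + p + 4·q]].
At the point, J = [[-6.000, 0.000], [0.000, -12.250]] (det J = 73.500).
Solving J·Δ = −F gives Δ = (0.583, 1.367).
Then the next iterate is (p, q)₁ = (0.083, -1.633).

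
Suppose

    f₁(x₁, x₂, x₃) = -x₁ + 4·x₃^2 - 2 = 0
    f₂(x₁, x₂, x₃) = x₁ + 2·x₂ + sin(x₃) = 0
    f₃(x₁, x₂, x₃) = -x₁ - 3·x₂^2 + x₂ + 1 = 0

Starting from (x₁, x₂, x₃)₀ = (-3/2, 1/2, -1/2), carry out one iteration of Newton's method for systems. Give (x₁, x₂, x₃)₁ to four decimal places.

(4.7912, -1.5206, -1.9478)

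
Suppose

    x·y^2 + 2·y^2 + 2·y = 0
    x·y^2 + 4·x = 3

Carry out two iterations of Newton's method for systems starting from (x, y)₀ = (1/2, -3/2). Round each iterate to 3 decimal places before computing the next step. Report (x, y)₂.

At (1/2, -3/2): F = (2.625, 0.125).
Jacobian J = [[y^2, 2·x·y + 4·y + 2], [y^2 + 4, 2·x·y]].
At the point, J = [[2.250, -5.500], [6.250, -1.500]] (det J = 31.000).
Solving J·Δ = −F gives Δ = (0.105, 0.520).
Then the next iterate is (x, y)₁ = (0.605, -0.980).
Round to (0.605, -0.980) and repeat: F = (0.54184, 0.00104), J = [[0.96040, -3.10580], [4.96040, -1.18580]].
Δ = (0.045, 0.188), so (x, y)₂ = (0.650, -0.792).

(0.650, -0.792)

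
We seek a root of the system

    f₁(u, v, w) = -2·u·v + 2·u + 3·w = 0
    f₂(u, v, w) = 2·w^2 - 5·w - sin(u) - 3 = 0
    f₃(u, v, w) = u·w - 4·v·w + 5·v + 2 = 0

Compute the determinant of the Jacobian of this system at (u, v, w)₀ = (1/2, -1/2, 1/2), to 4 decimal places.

J = [[-2·v + 2, -2·u, 3], [-cos(u), 0, 4·w - 5], [w, -4·w + 5, u - 4·v]].
At the point, J = [[3.0000, -1.0000, 3.0000], [-0.877583, 0.0000, -3.0000], [0.5000, 3.0000, 2.5000]].
det J = 18.4078.

18.4078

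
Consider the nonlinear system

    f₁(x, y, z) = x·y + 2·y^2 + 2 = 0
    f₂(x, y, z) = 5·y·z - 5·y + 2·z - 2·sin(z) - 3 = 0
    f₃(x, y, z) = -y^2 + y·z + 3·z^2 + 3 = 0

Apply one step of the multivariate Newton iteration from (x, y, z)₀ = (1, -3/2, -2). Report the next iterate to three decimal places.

At (1, -3/2, -2): F = (5.000, 17.31859, 15.750).
Jacobian J = [[y, x + 4·y, 0], [0, 5·z - 5, 5·y - 2·cos(z) + 2], [0, -2·y + z, y + 6·z]].
At the point, J = [[-1.500, -5.000, 0.000], [0.000, -15.000, -4.66771], [0.000, 1.000, -13.500]] (det J = -310.75156).
Solving J·Δ = −F gives Δ = (0.754, 0.774, 1.224).
Then the next iterate is (x, y, z)₁ = (1.754, -0.726, -0.776).

(1.754, -0.726, -0.776)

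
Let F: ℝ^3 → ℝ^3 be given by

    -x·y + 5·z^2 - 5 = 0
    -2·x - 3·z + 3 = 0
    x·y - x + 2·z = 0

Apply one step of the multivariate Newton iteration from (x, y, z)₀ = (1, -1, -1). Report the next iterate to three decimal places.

(4.154, 10.846, -1.769)

At (1, -1, -1): F = (1.000, 4.000, -4.000).
Jacobian J = [[-y, -x, 10·z], [-2, 0, -3], [y - 1, x, 2]].
At the point, J = [[1.000, -1.000, -10.000], [-2.000, 0.000, -3.000], [-2.000, 1.000, 2.000]] (det J = 13.000).
Solving J·Δ = −F gives Δ = (3.154, 11.846, -0.769).
Then the next iterate is (x, y, z)₁ = (4.154, 10.846, -1.769).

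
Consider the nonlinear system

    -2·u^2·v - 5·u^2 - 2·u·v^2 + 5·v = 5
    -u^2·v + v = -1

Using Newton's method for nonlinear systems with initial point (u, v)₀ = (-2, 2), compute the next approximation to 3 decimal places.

At (-2, 2): F = (-15.000, -5.000).
Jacobian J = [[-4·u·v - 10·u - 2·v^2, -2·u^2 - 4·u·v + 5], [-2·u·v, -u^2 + 1]].
At the point, J = [[28.000, 13.000], [8.000, -3.000]] (det J = -188.000).
Solving J·Δ = −F gives Δ = (0.585, -0.106).
Then the next iterate is (u, v)₁ = (-1.415, 1.894).

(-1.415, 1.894)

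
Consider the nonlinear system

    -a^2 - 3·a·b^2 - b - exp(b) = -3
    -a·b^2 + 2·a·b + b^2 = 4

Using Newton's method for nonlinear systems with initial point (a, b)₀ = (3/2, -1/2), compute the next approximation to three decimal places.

At (3/2, -1/2): F = (-0.48153, -5.625).
Jacobian J = [[-2·a - 3·b^2, -6·a·b - exp(b) - 1], [-b^2 + 2·b, -2·a·b + 2·a + 2·b]].
At the point, J = [[-3.750, 2.89347], [-1.250, 3.500]] (det J = -9.50816).
Solving J·Δ = −F gives Δ = (1.535, 2.155).
Then the next iterate is (a, b)₁ = (3.035, 1.655).

(3.035, 1.655)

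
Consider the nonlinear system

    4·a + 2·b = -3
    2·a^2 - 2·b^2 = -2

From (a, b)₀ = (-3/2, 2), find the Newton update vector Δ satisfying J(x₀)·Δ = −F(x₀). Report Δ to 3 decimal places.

(-0.250, 0.000)

At (-3/2, 2): F = (1.000, -1.500).
Jacobian J = [[4, 2], [4·a, -4·b]].
At the point, J = [[4.000, 2.000], [-6.000, -8.000]] (det J = -20.000).
Solving J·Δ = −F gives Δ = (-0.250, 0.000).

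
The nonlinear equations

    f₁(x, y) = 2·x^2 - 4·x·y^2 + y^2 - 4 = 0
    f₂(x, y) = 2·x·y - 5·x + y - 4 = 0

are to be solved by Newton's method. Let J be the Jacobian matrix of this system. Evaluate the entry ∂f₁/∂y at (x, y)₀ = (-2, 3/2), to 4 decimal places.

∂f₁/∂y = -8·x·y + 2·y.
At (-2, 3/2) this is 27.0000.

27.0000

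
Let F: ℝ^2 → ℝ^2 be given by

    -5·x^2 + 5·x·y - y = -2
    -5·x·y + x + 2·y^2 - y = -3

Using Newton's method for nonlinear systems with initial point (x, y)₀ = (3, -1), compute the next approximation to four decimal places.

(1.6948, -0.1916)

At (3, -1): F = (-57.0000, 24.0000).
Jacobian J = [[-10·x + 5·y, 5·x - 1], [-5·y + 1, -5·x + 4·y - 1]].
At the point, J = [[-35.0000, 14.0000], [6.0000, -20.0000]] (det J = 616.0000).
Solving J·Δ = −F gives Δ = (-1.3052, 0.8084).
Then the next iterate is (x, y)₁ = (1.6948, -0.1916).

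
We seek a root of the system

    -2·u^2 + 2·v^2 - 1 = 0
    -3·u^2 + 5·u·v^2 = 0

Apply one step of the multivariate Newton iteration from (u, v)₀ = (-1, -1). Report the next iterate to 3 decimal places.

(-0.500, -0.750)

At (-1, -1): F = (-1.000, -8.000).
Jacobian J = [[-4·u, 4·v], [-6·u + 5·v^2, 10·u·v]].
At the point, J = [[4.000, -4.000], [11.000, 10.000]] (det J = 84.000).
Solving J·Δ = −F gives Δ = (0.500, 0.250).
Then the next iterate is (u, v)₁ = (-0.500, -0.750).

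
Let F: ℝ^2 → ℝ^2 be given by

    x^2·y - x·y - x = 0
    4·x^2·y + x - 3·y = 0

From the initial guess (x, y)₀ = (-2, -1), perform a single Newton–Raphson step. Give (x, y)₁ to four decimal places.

At (-2, -1): F = (-4.0000, -15.0000).
Jacobian J = [[2·x·y - y - 1, x^2 - x], [8·x·y + 1, 4·x^2 - 3]].
At the point, J = [[4.0000, 6.0000], [17.0000, 13.0000]] (det J = -50.0000).
Solving J·Δ = −F gives Δ = (0.7600, 0.1600).
Then the next iterate is (x, y)₁ = (-1.2400, -0.8400).

(-1.2400, -0.8400)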